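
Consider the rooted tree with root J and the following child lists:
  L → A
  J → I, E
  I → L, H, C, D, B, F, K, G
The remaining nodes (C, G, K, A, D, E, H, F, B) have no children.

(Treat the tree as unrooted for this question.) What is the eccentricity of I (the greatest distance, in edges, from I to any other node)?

The node farthest from I is A (E also at distance 2), via I – L – A — 2 edges.

2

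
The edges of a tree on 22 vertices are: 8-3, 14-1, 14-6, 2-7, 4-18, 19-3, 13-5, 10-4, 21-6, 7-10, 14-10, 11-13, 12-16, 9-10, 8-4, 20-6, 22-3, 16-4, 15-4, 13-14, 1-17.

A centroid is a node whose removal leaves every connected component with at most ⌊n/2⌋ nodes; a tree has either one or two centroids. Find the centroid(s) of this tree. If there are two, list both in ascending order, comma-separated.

If 10 is removed the pieces have sizes 9, 9, 2, 1, all ≤ ⌊22/2⌋ = 11.
Every other node leaves some component of size > 11, so the centroid is unique.

10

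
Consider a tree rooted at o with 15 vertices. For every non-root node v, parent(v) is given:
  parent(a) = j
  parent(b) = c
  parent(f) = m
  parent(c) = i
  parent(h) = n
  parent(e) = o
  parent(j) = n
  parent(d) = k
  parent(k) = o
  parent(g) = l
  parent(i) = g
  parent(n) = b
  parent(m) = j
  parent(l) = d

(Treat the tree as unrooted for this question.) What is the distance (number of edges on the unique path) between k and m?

Walking from k: k – d – l – g – i – c – b – n – j – m. Length 9.

9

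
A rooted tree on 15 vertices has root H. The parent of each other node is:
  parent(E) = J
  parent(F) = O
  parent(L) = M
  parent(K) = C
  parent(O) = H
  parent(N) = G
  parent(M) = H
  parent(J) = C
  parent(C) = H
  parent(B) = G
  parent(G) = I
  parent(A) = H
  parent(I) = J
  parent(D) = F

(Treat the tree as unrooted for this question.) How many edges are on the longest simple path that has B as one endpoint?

8

The node farthest from B is D, via B-G-I-J-C-H-O-F-D — 8 edges.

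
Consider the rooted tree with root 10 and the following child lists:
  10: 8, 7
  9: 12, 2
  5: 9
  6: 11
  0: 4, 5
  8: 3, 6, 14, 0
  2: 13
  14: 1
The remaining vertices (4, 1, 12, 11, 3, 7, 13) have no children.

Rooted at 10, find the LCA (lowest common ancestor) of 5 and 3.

Path 5→root: 5 0 8 10; path 3→root: 3 8 10.
First common node: 8.

8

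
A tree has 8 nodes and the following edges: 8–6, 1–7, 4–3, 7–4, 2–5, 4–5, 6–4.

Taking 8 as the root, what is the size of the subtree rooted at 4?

Descendants of 4 (including itself): 4, 5, 7, 3, 2, 1. That's 6.

6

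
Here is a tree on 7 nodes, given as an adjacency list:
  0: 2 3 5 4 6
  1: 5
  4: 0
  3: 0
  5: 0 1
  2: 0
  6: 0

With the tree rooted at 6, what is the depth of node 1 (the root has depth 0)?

3

Path from 6 to 1: 6 – 0 – 5 – 1, which has 3 edges.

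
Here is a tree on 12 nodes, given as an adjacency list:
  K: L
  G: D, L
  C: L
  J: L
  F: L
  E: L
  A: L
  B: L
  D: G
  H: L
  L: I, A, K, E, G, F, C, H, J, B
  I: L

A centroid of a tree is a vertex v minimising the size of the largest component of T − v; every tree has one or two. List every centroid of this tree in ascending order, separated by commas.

L

Removing L splits the tree into components of sizes 2, 1, 1, 1, 1, 1, 1, 1, 1, 1; the largest is 2 ≤ ⌊12/2⌋ = 6.
No neighbour of L does as well, so L is the unique centroid.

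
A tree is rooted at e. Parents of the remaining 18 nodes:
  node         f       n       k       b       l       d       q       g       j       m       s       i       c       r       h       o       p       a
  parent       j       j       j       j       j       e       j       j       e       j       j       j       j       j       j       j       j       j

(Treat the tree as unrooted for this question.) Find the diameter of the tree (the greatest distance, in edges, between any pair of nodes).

Starting from d, a farthest node is q at distance 3.
One longest path: d - e - j - q.
So the diameter is 3.

3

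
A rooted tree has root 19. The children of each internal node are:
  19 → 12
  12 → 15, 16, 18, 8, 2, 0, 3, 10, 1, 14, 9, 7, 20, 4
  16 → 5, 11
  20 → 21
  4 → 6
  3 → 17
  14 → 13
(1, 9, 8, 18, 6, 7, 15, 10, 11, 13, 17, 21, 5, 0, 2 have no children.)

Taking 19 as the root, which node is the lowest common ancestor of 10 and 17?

12

Path 10→root: 10 12 19; path 17→root: 17 3 12 19.
First common node: 12.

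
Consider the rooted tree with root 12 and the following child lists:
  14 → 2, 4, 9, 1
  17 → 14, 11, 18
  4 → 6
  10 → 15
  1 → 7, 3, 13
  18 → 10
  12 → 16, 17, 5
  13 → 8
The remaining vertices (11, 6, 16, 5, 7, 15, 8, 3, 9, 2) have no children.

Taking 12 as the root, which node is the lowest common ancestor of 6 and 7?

14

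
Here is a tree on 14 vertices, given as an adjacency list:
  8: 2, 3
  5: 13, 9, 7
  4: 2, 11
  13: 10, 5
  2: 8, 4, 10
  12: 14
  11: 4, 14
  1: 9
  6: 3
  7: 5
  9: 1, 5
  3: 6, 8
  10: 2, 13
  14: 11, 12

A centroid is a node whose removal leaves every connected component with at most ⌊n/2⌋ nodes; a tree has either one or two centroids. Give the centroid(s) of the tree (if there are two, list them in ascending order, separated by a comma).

If 2 is removed the pieces have sizes 6, 4, 3, all ≤ ⌊14/2⌋ = 7.
No neighbour of 2 does as well, so 2 is the unique centroid.

2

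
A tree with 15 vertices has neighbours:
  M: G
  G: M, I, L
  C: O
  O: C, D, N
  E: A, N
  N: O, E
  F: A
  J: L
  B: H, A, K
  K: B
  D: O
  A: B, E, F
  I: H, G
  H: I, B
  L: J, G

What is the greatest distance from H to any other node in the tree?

6

A farthest node from H is C (D also at distance 6).
The path H-B-A-E-N-O-C has 6 edges.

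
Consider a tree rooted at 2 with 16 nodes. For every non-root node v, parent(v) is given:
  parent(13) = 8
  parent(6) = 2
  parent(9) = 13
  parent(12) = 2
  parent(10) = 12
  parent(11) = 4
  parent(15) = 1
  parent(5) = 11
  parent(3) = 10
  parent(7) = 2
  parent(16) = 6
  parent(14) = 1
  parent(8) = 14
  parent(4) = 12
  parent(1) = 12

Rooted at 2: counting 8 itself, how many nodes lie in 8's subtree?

3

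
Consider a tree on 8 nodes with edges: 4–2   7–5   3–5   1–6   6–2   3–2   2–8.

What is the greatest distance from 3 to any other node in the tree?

3

The node farthest from 3 is 1, via 3–2–6–1 — 3 edges.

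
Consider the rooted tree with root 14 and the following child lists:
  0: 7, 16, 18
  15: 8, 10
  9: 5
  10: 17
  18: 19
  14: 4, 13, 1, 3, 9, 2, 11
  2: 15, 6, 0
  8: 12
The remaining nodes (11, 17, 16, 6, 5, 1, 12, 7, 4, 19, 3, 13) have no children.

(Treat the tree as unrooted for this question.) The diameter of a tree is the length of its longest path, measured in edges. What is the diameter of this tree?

BFS from 12 reaches 5 last, at distance 6; BFS from 5 confirms no node is farther.
Path: 12 - 8 - 15 - 2 - 14 - 9 - 5.

6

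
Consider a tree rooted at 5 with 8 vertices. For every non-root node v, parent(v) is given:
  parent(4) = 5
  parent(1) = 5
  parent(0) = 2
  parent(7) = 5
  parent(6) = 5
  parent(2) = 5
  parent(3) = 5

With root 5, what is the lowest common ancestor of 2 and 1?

5

2's ancestor chain is 2, 5 and 1's is 1, 5; they first meet at 5.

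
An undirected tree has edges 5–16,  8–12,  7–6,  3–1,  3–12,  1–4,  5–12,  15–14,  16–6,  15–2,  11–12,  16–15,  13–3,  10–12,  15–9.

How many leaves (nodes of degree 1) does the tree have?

9

Degree-1 nodes: 2, 4, 7, 8, 9, 10, 11, 13, 14 — 9 of them.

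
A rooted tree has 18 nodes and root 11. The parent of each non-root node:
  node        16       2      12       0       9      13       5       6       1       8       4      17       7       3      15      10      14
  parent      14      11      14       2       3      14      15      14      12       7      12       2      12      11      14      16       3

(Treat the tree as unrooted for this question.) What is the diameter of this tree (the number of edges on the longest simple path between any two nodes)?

7

Starting from 17, a farthest node is 8 at distance 7.
One longest path: 17 – 2 – 11 – 3 – 14 – 12 – 7 – 8.
So the diameter is 7.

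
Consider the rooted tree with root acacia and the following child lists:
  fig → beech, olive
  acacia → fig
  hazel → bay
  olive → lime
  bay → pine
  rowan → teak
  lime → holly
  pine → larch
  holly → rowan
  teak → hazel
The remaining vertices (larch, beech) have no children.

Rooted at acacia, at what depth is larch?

Path from acacia to larch: acacia → fig → olive → lime → holly → rowan → teak → hazel → bay → pine → larch, which has 10 edges.

10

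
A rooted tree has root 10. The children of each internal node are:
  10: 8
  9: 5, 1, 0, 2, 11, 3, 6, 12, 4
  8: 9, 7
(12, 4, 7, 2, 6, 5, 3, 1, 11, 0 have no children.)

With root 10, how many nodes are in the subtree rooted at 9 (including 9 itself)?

Descendants of 9 (including itself): 9, 0, 3, 1, 12, 4, 6, 11, 5, 2. That's 10.

10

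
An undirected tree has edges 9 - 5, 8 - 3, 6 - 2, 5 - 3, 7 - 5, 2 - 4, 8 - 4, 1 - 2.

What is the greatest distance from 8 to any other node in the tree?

Distances from 8 peak at 3, attained at 9 (7, 6, 1 also at distance 3).
8-3-5-9

3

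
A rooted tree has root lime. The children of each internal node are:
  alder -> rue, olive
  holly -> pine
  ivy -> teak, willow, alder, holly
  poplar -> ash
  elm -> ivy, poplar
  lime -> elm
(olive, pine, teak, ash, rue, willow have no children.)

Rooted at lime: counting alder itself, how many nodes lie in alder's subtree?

The subtree rooted at alder contains: alder, olive, rue — 3 nodes.

3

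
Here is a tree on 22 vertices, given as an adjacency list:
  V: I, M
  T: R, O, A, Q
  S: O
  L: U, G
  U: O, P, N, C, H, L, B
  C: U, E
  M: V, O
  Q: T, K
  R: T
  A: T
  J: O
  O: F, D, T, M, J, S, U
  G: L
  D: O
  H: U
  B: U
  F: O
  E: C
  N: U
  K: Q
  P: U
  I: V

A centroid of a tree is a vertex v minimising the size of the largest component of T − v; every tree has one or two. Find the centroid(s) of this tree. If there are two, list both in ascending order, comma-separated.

O

If O is removed the pieces have sizes 9, 5, 3, 1, 1, 1, 1, all ≤ ⌊22/2⌋ = 11.
No neighbour of O does as well, so O is the unique centroid.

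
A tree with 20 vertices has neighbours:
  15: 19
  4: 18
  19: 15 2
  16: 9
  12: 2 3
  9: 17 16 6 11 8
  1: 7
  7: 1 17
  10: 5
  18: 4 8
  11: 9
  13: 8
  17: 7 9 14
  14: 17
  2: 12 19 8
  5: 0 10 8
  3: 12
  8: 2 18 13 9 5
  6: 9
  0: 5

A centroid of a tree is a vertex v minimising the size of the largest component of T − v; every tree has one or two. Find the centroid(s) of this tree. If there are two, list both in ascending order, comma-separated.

8

If 8 is removed the pieces have sizes 8, 5, 3, 2, 1, all ≤ ⌊20/2⌋ = 10.
No neighbour of 8 does as well, so 8 is the unique centroid.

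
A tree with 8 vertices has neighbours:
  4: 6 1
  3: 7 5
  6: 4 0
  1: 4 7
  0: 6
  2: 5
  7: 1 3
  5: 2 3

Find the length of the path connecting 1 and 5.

3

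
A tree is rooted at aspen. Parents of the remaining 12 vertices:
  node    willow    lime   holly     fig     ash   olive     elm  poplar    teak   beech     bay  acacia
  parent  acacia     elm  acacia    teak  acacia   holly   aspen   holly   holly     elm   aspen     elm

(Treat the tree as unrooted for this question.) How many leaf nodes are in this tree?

8

Exactly 8 nodes have a single neighbour: ash, bay, beech, fig, lime, olive, poplar, willow.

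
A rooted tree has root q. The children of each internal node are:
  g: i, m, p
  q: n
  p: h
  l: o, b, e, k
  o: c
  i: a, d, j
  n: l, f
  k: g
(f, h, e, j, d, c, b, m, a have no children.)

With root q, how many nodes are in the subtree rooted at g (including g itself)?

The subtree rooted at g contains: g, i, p, m, j, a, d, h — 8 nodes.

8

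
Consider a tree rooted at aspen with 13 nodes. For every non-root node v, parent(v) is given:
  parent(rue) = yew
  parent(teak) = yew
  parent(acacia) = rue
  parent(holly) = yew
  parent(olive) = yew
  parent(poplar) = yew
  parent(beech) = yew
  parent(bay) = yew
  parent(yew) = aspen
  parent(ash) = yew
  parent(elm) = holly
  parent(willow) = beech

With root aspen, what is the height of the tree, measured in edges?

3

The longest root-to-leaf path is aspen – yew – holly – elm (3 edges).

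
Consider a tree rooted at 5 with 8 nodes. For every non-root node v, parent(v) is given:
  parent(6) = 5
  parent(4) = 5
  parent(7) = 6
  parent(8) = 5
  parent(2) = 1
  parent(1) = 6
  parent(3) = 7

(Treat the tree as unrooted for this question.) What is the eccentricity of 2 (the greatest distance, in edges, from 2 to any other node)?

A farthest node from 2 is 8 (3, 4 also at distance 4).
The path 2–1–6–5–8 has 4 edges.

4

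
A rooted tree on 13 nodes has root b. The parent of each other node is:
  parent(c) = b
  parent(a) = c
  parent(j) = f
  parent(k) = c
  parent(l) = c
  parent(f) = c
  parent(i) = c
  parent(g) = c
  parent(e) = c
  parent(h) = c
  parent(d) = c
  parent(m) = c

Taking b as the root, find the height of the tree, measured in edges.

The longest root-to-leaf path is b–c–f–j (3 edges).

3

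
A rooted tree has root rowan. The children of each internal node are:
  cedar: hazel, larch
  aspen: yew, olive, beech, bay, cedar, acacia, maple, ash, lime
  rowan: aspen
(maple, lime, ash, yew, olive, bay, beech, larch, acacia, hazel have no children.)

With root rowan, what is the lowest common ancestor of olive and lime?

aspen

Path olive→root: olive aspen rowan; path lime→root: lime aspen rowan.
First common node: aspen.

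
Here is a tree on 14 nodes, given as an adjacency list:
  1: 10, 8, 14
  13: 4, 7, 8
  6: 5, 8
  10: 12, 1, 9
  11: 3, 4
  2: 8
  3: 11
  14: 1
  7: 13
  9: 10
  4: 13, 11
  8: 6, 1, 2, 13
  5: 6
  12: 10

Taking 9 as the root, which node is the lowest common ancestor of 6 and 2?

Path 6→root: 6 8 1 10 9; path 2→root: 2 8 1 10 9.
First common node: 8.

8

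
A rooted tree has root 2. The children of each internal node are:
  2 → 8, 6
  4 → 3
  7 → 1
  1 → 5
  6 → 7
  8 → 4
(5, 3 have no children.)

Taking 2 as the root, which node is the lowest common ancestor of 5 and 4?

2

5's ancestor chain is 5, 1, 7, 6, 2 and 4's is 4, 8, 2; they first meet at 2.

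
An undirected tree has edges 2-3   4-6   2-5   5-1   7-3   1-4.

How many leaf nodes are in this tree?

2

Exactly 2 nodes have a single neighbour: 6, 7.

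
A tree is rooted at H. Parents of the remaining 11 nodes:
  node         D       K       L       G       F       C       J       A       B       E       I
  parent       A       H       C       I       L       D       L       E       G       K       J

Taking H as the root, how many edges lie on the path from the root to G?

9

Climbing from G to the root: G–I–J–L–C–D–A–E–K–H. That's 9 steps.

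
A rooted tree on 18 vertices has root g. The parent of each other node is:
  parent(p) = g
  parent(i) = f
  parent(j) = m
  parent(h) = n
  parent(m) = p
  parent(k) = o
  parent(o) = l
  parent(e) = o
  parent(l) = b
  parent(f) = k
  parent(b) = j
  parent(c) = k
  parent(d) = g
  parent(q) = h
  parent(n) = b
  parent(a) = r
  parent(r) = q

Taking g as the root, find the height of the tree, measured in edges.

a sits deepest: g–p–m–j–b–n–h–q–r–a — 9 edges from the root.

9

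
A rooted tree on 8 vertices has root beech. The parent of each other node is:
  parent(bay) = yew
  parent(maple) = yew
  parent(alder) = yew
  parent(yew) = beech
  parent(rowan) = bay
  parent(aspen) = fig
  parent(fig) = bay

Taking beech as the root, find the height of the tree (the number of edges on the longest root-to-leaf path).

aspen sits deepest: beech – yew – bay – fig – aspen — 4 edges from the root.

4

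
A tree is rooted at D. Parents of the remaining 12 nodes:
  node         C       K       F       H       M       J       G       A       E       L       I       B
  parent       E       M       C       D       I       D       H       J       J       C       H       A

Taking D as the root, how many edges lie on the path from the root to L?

D → J → E → C → L — 4 edges.

4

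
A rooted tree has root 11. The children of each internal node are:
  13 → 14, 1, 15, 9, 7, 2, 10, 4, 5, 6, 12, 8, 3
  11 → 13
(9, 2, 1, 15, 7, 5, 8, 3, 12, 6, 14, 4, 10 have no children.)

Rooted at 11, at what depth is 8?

2

Climbing from 8 to the root: 8 → 13 → 11. That's 2 steps.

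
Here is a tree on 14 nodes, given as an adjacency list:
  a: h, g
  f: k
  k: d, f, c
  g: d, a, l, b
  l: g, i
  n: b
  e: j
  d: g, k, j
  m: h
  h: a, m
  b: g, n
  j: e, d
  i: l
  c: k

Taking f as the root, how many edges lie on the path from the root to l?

4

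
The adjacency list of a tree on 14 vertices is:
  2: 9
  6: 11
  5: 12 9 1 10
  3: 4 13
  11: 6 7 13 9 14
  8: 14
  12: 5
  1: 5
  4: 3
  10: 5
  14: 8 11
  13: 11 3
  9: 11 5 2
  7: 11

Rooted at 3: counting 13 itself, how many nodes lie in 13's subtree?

12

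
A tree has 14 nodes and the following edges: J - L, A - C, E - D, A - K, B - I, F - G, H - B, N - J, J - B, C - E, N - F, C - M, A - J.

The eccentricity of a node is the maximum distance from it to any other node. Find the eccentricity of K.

5

The node farthest from K is G, via K – A – J – N – F – G — 5 edges.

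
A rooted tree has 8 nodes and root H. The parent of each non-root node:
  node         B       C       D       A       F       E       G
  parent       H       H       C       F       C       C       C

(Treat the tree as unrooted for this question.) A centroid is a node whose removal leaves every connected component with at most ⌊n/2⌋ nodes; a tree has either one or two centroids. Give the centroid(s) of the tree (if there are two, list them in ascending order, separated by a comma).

C

If C is removed the pieces have sizes 2, 2, 1, 1, 1, all ≤ ⌊8/2⌋ = 4.
No neighbour of C does as well, so C is the unique centroid.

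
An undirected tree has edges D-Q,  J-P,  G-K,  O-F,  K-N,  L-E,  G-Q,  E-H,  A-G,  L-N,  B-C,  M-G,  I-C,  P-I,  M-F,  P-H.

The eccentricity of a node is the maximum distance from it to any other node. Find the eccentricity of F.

11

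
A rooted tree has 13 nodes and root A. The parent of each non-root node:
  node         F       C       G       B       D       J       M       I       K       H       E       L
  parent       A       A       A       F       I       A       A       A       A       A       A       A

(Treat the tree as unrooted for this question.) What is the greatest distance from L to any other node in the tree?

3

A farthest node from L is B (D also at distance 3).
The path L–A–F–B has 3 edges.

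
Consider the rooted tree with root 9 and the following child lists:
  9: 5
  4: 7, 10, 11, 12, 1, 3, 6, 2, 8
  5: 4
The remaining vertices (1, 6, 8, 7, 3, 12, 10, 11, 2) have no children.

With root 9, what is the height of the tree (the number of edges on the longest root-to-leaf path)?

3

The longest root-to-leaf path is 9 → 5 → 4 → 3 (3 edges).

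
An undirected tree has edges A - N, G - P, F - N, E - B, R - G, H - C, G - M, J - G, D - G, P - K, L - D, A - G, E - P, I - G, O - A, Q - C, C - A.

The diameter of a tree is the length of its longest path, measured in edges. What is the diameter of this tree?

BFS from B reaches F last, at distance 6; BFS from F confirms no node is farther.
Path: B-E-P-G-A-N-F.

6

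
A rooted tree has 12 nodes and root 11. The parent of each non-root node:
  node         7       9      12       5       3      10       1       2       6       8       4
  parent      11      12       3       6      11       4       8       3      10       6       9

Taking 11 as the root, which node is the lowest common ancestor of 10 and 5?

10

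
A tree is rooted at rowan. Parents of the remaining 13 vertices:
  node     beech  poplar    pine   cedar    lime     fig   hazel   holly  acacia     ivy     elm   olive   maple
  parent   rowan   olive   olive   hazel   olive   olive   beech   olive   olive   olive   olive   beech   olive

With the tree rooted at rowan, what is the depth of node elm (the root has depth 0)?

Path from rowan to elm: rowan – beech – olive – elm, which has 3 edges.

3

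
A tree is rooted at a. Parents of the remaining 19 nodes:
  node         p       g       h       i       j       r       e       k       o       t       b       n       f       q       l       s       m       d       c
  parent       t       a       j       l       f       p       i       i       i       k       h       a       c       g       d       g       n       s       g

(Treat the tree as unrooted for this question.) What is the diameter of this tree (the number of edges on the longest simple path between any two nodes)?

BFS from b reaches r last, at distance 13; BFS from r confirms no node is farther.
Path: b - h - j - f - c - g - s - d - l - i - k - t - p - r.

13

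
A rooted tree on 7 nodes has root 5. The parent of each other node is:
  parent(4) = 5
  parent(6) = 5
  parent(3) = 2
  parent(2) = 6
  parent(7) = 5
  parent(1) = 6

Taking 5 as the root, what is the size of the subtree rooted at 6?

4

Descendants of 6 (including itself): 6, 2, 1, 3. That's 4.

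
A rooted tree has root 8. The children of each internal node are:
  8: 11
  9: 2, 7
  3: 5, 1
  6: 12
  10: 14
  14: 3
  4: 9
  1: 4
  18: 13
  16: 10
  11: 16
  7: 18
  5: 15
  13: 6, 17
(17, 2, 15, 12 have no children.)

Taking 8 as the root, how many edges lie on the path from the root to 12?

Climbing from 12 to the root: 12 → 6 → 13 → 18 → 7 → 9 → 4 → 1 → 3 → 14 → 10 → 16 → 11 → 8. That's 13 steps.

13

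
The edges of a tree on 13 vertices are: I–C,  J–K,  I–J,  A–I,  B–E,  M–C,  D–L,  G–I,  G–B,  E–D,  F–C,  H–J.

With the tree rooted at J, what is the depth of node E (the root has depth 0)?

4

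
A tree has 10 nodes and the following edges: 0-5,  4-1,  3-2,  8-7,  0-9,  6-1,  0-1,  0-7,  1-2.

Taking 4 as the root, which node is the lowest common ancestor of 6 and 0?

6's ancestor chain is 6, 1, 4 and 0's is 0, 1, 4; they first meet at 1.

1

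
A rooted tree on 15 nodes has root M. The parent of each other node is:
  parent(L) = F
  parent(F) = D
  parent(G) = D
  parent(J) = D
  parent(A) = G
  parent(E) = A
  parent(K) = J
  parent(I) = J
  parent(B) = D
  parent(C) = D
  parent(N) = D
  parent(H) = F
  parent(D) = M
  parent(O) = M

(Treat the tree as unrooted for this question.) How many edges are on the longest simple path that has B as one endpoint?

4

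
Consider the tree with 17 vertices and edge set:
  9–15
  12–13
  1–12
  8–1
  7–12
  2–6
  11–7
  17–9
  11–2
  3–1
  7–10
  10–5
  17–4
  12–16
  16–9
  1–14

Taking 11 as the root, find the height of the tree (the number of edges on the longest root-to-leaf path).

The longest root-to-leaf path is 11-7-12-16-9-17-4 (6 edges).

6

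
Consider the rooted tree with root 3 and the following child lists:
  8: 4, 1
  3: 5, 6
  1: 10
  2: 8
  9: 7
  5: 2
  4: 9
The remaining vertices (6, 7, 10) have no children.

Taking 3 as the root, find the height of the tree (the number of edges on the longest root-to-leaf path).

A deepest node is 7, reached by 3 → 5 → 2 → 8 → 4 → 9 → 7.
That path has 6 edges, so the height is 6.

6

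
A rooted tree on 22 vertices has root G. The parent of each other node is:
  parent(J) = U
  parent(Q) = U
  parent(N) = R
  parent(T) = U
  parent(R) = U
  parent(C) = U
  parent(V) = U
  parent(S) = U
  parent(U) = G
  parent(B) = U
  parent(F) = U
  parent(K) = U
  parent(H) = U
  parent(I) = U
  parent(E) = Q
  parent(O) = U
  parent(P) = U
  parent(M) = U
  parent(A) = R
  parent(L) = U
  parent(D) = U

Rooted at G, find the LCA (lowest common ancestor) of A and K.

U

Path A→root: A R U G; path K→root: K U G.
First common node: U.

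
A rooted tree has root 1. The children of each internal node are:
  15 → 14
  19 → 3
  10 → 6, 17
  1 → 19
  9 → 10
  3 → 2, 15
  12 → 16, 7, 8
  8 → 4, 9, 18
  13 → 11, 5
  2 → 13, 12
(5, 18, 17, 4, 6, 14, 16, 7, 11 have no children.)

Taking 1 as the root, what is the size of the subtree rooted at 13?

13's subtree: {13, 11, 5}, size 3.

3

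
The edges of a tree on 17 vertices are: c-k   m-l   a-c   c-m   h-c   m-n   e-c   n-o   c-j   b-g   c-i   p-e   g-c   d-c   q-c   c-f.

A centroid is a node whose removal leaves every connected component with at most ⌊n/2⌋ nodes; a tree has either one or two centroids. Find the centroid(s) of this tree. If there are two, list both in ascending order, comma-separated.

c

If c is removed the pieces have sizes 4, 2, 2, 1, 1, 1, 1, 1, 1, 1, 1, all ≤ ⌊17/2⌋ = 8.
Every other node leaves some component of size > 8, so the centroid is unique.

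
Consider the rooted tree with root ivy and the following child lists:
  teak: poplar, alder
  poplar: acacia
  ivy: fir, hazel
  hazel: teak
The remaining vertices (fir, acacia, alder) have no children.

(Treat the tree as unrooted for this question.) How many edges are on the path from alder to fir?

4

alder - teak - hazel - ivy - fir: 4 edges.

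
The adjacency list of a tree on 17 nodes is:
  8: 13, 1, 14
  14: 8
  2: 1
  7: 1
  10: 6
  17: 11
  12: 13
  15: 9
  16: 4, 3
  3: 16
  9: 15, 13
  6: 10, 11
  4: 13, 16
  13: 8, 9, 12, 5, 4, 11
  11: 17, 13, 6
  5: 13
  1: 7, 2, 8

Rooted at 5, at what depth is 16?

3

Path from 5 to 16: 5–13–4–16, which has 3 edges.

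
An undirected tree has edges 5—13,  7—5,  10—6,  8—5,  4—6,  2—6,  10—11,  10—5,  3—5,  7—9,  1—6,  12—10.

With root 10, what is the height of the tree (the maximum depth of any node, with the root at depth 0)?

The longest root-to-leaf path is 10 → 5 → 7 → 9 (3 edges).

3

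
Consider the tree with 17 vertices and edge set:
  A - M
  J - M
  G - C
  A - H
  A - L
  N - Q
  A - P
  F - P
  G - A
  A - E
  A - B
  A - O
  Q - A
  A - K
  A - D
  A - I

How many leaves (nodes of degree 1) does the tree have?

Exactly 12 nodes have a single neighbour: B, C, D, E, F, H, I, J, K, L, N, O.

12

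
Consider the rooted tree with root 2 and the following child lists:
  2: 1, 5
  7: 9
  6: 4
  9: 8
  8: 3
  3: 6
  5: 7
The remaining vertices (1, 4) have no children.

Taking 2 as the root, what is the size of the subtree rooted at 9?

5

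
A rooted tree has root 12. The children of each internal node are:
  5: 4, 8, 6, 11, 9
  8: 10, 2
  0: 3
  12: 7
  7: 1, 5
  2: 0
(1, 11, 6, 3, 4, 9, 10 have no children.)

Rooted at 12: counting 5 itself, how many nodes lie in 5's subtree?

10

Descendants of 5 (including itself): 5, 8, 9, 4, 11, 6, 10, 2, 0, 3. That's 10.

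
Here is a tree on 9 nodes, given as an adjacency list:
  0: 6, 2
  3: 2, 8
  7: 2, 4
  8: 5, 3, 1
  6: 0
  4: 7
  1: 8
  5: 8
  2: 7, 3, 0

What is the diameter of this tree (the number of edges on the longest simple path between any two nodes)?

5

BFS from 5 reaches 6 last, at distance 5; BFS from 6 confirms no node is farther.
Path: 5 – 8 – 3 – 2 – 0 – 6.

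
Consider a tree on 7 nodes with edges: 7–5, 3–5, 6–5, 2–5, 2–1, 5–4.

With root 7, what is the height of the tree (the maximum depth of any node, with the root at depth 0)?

A deepest node is 1, reached by 7–5–2–1.
That path has 3 edges, so the height is 3.

3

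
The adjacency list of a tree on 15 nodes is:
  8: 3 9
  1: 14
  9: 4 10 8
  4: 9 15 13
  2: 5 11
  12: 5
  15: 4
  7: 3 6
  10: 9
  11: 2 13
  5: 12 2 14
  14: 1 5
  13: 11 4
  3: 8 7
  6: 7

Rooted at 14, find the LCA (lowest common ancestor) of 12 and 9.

Path 12→root: 12 5 14; path 9→root: 9 4 13 11 2 5 14.
First common node: 5.

5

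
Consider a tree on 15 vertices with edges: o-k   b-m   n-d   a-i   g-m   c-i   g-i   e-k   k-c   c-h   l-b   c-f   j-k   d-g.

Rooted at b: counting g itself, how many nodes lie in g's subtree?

12

Descendants of g (including itself): g, i, d, c, a, n, h, k, f, j, o, e. That's 12.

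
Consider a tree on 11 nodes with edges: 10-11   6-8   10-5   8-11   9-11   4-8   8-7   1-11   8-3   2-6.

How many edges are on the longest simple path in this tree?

A longest path is 5 - 10 - 11 - 8 - 6 - 2, with 5 edges.

5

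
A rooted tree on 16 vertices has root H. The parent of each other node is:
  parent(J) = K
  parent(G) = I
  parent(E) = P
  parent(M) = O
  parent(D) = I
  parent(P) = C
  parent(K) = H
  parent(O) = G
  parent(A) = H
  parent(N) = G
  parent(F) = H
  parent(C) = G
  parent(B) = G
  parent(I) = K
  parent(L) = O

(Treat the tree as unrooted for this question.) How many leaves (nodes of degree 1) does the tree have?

The leaves are A, B, D, E, F, J, L, M, N.
That is 9 leaves.

9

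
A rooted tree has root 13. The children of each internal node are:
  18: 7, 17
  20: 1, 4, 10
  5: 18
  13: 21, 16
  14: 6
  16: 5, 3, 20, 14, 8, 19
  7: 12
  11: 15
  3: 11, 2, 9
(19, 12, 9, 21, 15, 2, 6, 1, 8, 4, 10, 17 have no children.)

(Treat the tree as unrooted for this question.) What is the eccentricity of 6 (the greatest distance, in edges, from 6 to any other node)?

A farthest node from 6 is 12.
The path 6-14-16-5-18-7-12 has 6 edges.

6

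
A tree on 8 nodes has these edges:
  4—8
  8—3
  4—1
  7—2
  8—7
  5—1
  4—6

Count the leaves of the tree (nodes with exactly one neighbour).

The leaves are 2, 3, 5, 6.
That is 4 leaves.

4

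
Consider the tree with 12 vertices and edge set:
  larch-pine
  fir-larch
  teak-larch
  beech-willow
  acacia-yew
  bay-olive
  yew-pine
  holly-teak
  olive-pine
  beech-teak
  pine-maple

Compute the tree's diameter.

6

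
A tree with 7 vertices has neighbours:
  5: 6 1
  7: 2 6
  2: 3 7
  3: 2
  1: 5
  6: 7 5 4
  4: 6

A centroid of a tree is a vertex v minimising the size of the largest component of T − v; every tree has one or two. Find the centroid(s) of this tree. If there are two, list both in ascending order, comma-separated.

Delete 6: the remaining components have sizes 3, 2, 1. Max 3 ≤ 3, so 6 is a centroid.
Every other node leaves some component of size > 3, so the centroid is unique.

6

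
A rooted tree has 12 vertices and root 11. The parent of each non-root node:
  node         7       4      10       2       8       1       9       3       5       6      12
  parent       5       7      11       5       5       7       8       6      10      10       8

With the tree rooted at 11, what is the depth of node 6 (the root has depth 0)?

11 – 10 – 6 — 2 edges.

2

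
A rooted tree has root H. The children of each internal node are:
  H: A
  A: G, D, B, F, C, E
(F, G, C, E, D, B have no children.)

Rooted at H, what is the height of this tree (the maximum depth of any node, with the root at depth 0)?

F sits deepest: H → A → F — 2 edges from the root.

2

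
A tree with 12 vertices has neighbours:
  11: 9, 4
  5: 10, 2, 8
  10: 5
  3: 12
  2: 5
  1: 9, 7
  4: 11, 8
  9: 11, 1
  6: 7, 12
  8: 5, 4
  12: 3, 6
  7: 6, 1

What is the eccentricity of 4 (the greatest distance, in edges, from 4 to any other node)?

7

Distances from 4 peak at 7, attained at 3.
4–11–9–1–7–6–12–3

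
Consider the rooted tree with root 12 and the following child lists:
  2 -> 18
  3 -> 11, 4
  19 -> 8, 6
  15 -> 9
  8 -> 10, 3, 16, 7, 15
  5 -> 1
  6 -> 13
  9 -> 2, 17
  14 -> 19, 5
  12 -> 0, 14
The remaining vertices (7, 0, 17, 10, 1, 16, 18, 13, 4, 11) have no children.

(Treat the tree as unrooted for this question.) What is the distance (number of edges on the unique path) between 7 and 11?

Walking from 7: 7 – 8 – 3 – 11. Length 3.

3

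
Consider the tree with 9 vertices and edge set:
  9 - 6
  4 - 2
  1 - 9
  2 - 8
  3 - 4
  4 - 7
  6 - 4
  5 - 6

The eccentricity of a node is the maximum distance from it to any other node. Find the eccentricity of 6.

A farthest node from 6 is 8.
The path 6-4-2-8 has 3 edges.

3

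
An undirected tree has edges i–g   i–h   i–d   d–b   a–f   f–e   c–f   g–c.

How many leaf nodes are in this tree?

The leaves are a, b, e, h.
That is 4 leaves.

4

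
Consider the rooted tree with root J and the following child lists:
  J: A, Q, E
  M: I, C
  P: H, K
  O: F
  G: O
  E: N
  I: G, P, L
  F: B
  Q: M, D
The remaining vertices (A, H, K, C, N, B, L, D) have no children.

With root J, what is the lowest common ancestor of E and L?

J

Ancestors of E (toward the root): E, J.
Ancestors of L: L, I, M, Q, J.
The deepest node appearing in both lists is J.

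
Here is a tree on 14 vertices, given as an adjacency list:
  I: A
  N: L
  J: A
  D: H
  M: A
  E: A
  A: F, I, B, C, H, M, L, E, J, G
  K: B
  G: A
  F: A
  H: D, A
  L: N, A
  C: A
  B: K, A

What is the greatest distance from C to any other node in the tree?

3

The node farthest from C is N (D, K also at distance 3), via C-A-L-N — 3 edges.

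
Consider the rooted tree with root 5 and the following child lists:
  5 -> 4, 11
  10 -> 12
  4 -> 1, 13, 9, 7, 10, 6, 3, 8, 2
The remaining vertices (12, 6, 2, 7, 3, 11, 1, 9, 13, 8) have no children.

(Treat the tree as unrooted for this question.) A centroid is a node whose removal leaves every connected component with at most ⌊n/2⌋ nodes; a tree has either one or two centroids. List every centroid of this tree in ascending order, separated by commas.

4

Delete 4: the remaining components have sizes 2, 2, 1, 1, 1, 1, 1, 1, 1, 1. Max 2 ≤ 6, so 4 is a centroid.
Every other node leaves some component of size > 6, so the centroid is unique.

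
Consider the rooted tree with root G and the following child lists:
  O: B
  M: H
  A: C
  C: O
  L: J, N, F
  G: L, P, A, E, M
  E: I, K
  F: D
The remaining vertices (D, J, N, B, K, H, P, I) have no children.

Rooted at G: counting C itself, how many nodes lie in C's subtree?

The subtree rooted at C contains: C, O, B — 3 nodes.

3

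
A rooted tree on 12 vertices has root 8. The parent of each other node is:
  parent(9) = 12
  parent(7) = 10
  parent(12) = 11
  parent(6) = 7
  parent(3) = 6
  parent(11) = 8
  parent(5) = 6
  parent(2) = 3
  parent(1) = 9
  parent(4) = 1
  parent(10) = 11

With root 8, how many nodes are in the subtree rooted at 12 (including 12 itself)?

4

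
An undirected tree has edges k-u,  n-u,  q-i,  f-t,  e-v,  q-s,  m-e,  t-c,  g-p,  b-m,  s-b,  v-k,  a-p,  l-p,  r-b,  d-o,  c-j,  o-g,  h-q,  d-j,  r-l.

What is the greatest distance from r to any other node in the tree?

9

A farthest node from r is f.
The path r – l – p – g – o – d – j – c – t – f has 9 edges.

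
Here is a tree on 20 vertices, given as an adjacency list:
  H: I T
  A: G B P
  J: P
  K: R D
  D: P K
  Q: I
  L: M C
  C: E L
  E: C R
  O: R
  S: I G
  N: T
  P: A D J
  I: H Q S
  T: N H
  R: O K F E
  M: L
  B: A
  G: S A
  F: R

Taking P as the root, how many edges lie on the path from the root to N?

P–A–G–S–I–H–T–N — 7 edges.

7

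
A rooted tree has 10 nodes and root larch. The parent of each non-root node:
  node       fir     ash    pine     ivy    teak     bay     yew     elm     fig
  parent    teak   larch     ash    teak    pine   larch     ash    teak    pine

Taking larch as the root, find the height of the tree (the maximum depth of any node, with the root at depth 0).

4

The longest root-to-leaf path is larch → ash → pine → teak → fir (4 edges).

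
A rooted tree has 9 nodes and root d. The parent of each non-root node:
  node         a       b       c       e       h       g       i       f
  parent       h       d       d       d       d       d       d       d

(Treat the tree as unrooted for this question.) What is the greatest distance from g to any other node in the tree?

3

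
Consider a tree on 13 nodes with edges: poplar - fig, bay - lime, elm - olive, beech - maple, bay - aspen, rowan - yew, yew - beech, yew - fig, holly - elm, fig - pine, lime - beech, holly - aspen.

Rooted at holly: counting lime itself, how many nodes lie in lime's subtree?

8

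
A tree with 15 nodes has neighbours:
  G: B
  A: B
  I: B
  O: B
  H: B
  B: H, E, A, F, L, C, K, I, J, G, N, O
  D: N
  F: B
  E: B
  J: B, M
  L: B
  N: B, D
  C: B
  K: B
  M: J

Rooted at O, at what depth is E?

2

Climbing from E to the root: E – B – O. That's 2 steps.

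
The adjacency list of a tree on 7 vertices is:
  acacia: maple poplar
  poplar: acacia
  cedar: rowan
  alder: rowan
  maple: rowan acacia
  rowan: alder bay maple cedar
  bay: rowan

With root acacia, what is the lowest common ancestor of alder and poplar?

Path alder→root: alder rowan maple acacia; path poplar→root: poplar acacia.
First common node: acacia.

acacia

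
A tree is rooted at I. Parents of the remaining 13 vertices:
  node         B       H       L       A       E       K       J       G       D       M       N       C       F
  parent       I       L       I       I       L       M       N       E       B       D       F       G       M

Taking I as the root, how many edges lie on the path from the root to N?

5

Climbing from N to the root: N → F → M → D → B → I. That's 5 steps.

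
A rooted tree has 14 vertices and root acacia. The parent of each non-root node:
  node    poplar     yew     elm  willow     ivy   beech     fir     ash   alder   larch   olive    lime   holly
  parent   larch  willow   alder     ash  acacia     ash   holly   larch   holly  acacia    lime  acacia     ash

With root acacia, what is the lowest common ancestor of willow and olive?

Ancestors of willow (toward the root): willow, ash, larch, acacia.
Ancestors of olive: olive, lime, acacia.
The deepest node appearing in both lists is acacia.

acacia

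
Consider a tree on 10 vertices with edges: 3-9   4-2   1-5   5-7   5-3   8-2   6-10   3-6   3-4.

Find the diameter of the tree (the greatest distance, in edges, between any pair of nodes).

5

Starting from 8, a farthest node is 1 at distance 5.
One longest path: 8 - 2 - 4 - 3 - 5 - 1.
So the diameter is 5.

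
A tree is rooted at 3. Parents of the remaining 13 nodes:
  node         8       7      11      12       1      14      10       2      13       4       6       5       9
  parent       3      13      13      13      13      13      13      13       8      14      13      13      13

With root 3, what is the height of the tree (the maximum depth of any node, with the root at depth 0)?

The longest root-to-leaf path is 3–8–13–14–4 (4 edges).

4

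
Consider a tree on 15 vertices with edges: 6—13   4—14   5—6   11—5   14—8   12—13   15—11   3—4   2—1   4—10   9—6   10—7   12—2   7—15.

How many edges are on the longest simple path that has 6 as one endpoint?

8

A farthest node from 6 is 8.
The path 6–5–11–15–7–10–4–14–8 has 8 edges.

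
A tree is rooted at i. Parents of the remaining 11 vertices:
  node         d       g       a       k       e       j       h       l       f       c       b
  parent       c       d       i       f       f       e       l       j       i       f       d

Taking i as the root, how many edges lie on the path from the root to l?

4

Climbing from l to the root: l → j → e → f → i. That's 4 steps.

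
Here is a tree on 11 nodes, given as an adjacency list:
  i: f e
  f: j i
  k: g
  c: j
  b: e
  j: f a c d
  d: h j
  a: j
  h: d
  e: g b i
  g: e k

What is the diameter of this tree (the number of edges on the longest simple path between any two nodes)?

7

A longest path is k - g - e - i - f - j - d - h, with 7 edges.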